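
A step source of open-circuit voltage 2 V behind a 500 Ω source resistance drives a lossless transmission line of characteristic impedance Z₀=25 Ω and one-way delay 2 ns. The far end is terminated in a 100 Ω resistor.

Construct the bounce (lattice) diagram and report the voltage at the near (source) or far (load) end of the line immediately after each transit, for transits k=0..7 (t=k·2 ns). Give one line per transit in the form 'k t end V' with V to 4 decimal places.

Γ_L=0.600000, Γ_S=0.904762; launch V₁=2·25/525=0.095238
k=0 src: V=0.0952
k=1 load: inc=0.095238, refl=0.095238·0.600000=0.0571; V=0.000000+0.095238+0.057143=0.1524
k=2 src: inc=0.057143, refl=0.057143·0.904762=0.0517; V=0.095238+0.057143+0.051701=0.2041
k=3 load: inc=0.051701, refl=0.051701·0.600000=0.0310; V=0.152381+0.051701+0.031020=0.2351
k=4 src: inc=0.031020, refl=0.031020·0.904762=0.0281; V=0.204082+0.031020+0.028066=0.2632
k=5 load: inc=0.028066, refl=0.028066·0.600000=0.0168; V=0.235102+0.028066+0.016840=0.2800
k=6 src: inc=0.016840, refl=0.016840·0.904762=0.0152; V=0.263168+0.016840+0.015236=0.2952
k=7 load: inc=0.015236, refl=0.015236·0.600000=0.0091; V=0.280008+0.015236+0.009142=0.3044

0 0 source 0.0952
1 2 load 0.1524
2 4 source 0.2041
3 6 load 0.2351
4 8 source 0.2632
5 10 load 0.2800
6 12 source 0.2952
7 14 load 0.3044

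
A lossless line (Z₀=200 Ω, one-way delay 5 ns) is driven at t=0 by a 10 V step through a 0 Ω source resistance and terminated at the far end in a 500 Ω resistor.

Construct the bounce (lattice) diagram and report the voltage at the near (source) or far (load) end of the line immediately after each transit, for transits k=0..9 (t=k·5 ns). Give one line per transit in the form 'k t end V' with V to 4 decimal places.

Γ_L=0.428571, Γ_S=-1.000000; launch V₁=10·200/200=10.000000
k=0 src: V=10.0000
k=1 load: inc=10.000000, refl=10.000000·0.428571=4.2857; V=0.000000+10.000000+4.285714=14.2857
k=2 src: inc=4.285714, refl=4.285714·-1.000000=-4.2857; V=10.000000+4.285714+-4.285714=10.0000
k=3 load: inc=-4.285714, refl=-4.285714·0.428571=-1.8367; V=14.285714+-4.285714+-1.836735=8.1633
k=4 src: inc=-1.836735, refl=-1.836735·-1.000000=1.8367; V=10.000000+-1.836735+1.836735=10.0000
k=5 load: inc=1.836735, refl=1.836735·0.428571=0.7872; V=8.163265+1.836735+0.787172=10.7872
k=6 src: inc=0.787172, refl=0.787172·-1.000000=-0.7872; V=10.000000+0.787172+-0.787172=10.0000
k=7 load: inc=-0.787172, refl=-0.787172·0.428571=-0.3374; V=10.787172+-0.787172+-0.337359=9.6626
k=8 src: inc=-0.337359, refl=-0.337359·-1.000000=0.3374; V=10.000000+-0.337359+0.337359=10.0000
k=9 load: inc=0.337359, refl=0.337359·0.428571=0.1446; V=9.662641+0.337359+0.144583=10.1446

0 0 source 10.0000
1 5 load 14.2857
2 10 source 10.0000
3 15 load 8.1633
4 20 source 10.0000
5 25 load 10.7872
6 30 source 10.0000
7 35 load 9.6626
8 40 source 10.0000
9 45 load 10.1446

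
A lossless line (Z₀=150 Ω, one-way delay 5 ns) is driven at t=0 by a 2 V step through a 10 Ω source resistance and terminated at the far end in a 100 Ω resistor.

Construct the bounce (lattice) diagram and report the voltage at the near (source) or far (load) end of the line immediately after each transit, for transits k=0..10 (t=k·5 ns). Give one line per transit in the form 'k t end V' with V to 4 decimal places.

Γ_L=-0.200000, Γ_S=-0.875000; launch V₁=2·150/160=1.875000
k=0 src: V=1.8750
k=1 load: inc=1.875000, refl=1.875000·-0.200000=-0.3750; V=0.000000+1.875000+-0.375000=1.5000
k=2 src: inc=-0.375000, refl=-0.375000·-0.875000=0.3281; V=1.875000+-0.375000+0.328125=1.8281
k=3 load: inc=0.328125, refl=0.328125·-0.200000=-0.0656; V=1.500000+0.328125+-0.065625=1.7625
k=4 src: inc=-0.065625, refl=-0.065625·-0.875000=0.0574; V=1.828125+-0.065625+0.057422=1.8199
k=5 load: inc=0.057422, refl=0.057422·-0.200000=-0.0115; V=1.762500+0.057422+-0.011484=1.8084
k=6 src: inc=-0.011484, refl=-0.011484·-0.875000=0.0100; V=1.819922+-0.011484+0.010049=1.8185
k=7 load: inc=0.010049, refl=0.010049·-0.200000=-0.0020; V=1.808437+0.010049+-0.002010=1.8165
k=8 src: inc=-0.002010, refl=-0.002010·-0.875000=0.0018; V=1.818486+-0.002010+0.001759=1.8182
k=9 load: inc=0.001759, refl=0.001759·-0.200000=-0.0004; V=1.816477+0.001759+-0.000352=1.8179
k=10 src: inc=-0.000352, refl=-0.000352·-0.875000=0.0003; V=1.818235+-0.000352+0.000308=1.8182

0 0 source 1.8750
1 5 load 1.5000
2 10 source 1.8281
3 15 load 1.7625
4 20 source 1.8199
5 25 load 1.8084
6 30 source 1.8185
7 35 load 1.8165
8 40 source 1.8182
9 45 load 1.8179
10 50 source 1.8182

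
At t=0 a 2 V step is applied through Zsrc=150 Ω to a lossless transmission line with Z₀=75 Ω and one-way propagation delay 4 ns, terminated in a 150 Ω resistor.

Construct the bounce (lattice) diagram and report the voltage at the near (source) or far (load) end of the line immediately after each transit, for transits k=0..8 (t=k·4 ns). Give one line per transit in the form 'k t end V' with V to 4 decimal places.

Γ_L=0.333333, Γ_S=0.333333; launch V₁=2·75/225=0.666667
k=0 src: V=0.6667
k=1 load: inc=0.666667, refl=0.666667·0.333333=0.2222; V=0.000000+0.666667+0.222222=0.8889
k=2 src: inc=0.222222, refl=0.222222·0.333333=0.0741; V=0.666667+0.222222+0.074074=0.9630
k=3 load: inc=0.074074, refl=0.074074·0.333333=0.0247; V=0.888889+0.074074+0.024691=0.9877
k=4 src: inc=0.024691, refl=0.024691·0.333333=0.0082; V=0.962963+0.024691+0.008230=0.9959
k=5 load: inc=0.008230, refl=0.008230·0.333333=0.0027; V=0.987654+0.008230+0.002743=0.9986
k=6 src: inc=0.002743, refl=0.002743·0.333333=0.0009; V=0.995885+0.002743+0.000914=0.9995
k=7 load: inc=0.000914, refl=0.000914·0.333333=0.0003; V=0.998628+0.000914+0.000305=0.9998
k=8 src: inc=0.000305, refl=0.000305·0.333333=0.0001; V=0.999543+0.000305+0.000102=0.9999

0 0 source 0.6667
1 4 load 0.8889
2 8 source 0.9630
3 12 load 0.9877
4 16 source 0.9959
5 20 load 0.9986
6 24 source 0.9995
7 28 load 0.9998
8 32 source 0.9999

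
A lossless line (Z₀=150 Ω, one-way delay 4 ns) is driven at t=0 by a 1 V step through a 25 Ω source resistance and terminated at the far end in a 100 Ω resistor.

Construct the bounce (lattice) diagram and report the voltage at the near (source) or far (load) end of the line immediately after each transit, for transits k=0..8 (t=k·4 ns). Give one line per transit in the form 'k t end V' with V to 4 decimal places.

0 0 source 0.8571
1 4 load 0.6857
2 8 source 0.8082
3 12 load 0.7837
4 16 source 0.8012
5 20 load 0.7977
6 24 source 0.8002
7 28 load 0.7997
8 32 source 0.8000

Γ_L=-0.200000, Γ_S=-0.714286; launch V₁=1·150/175=0.857143
k=0 src: V=0.8571
k=1 load: inc=0.857143, refl=0.857143·-0.200000=-0.1714; V=0.000000+0.857143+-0.171429=0.6857
k=2 src: inc=-0.171429, refl=-0.171429·-0.714286=0.1224; V=0.857143+-0.171429+0.122449=0.8082
k=3 load: inc=0.122449, refl=0.122449·-0.200000=-0.0245; V=0.685714+0.122449+-0.024490=0.7837
k=4 src: inc=-0.024490, refl=-0.024490·-0.714286=0.0175; V=0.808163+-0.024490+0.017493=0.8012
k=5 load: inc=0.017493, refl=0.017493·-0.200000=-0.0035; V=0.783673+0.017493+-0.003499=0.7977
k=6 src: inc=-0.003499, refl=-0.003499·-0.714286=0.0025; V=0.801166+-0.003499+0.002499=0.8002
k=7 load: inc=0.002499, refl=0.002499·-0.200000=-0.0005; V=0.797668+0.002499+-0.000500=0.7997
k=8 src: inc=-0.000500, refl=-0.000500·-0.714286=0.0004; V=0.800167+-0.000500+0.000357=0.8000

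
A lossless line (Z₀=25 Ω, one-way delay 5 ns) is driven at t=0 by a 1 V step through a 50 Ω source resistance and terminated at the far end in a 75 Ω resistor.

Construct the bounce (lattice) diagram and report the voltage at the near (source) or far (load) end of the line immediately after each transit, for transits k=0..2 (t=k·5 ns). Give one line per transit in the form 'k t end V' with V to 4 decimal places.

Γ_L=0.500000, Γ_S=0.333333; launch V₁=1·25/75=0.333333
k=0 src: V=0.3333
k=1 load: inc=0.333333, refl=0.333333·0.500000=0.1667; V=0.000000+0.333333+0.166667=0.5000
k=2 src: inc=0.166667, refl=0.166667·0.333333=0.0556; V=0.333333+0.166667+0.055556=0.5556

0 0 source 0.3333
1 5 load 0.5000
2 10 source 0.5556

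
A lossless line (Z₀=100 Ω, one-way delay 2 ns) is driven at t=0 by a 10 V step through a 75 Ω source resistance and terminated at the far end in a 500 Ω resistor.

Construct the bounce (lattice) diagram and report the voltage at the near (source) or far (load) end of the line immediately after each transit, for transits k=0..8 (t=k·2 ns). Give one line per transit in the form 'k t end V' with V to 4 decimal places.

0 0 source 5.7143
1 2 load 9.5238
2 4 source 8.9796
3 6 load 8.6168
4 8 source 8.6686
5 10 load 8.7032
6 12 source 8.6982
7 14 load 8.6949
8 16 source 8.6954

Γ_L=0.666667, Γ_S=-0.142857; launch V₁=10·100/175=5.714286
k=0 src: V=5.7143
k=1 load: inc=5.714286, refl=5.714286·0.666667=3.8095; V=0.000000+5.714286+3.809524=9.5238
k=2 src: inc=3.809524, refl=3.809524·-0.142857=-0.5442; V=5.714286+3.809524+-0.544218=8.9796
k=3 load: inc=-0.544218, refl=-0.544218·0.666667=-0.3628; V=9.523810+-0.544218+-0.362812=8.6168
k=4 src: inc=-0.362812, refl=-0.362812·-0.142857=0.0518; V=8.979592+-0.362812+0.051830=8.6686
k=5 load: inc=0.051830, refl=0.051830·0.666667=0.0346; V=8.616780+0.051830+0.034554=8.7032
k=6 src: inc=0.034554, refl=0.034554·-0.142857=-0.0049; V=8.668610+0.034554+-0.004936=8.6982
k=7 load: inc=-0.004936, refl=-0.004936·0.666667=-0.0033; V=8.703164+-0.004936+-0.003291=8.6949
k=8 src: inc=-0.003291, refl=-0.003291·-0.142857=0.0005; V=8.698228+-0.003291+0.000470=8.6954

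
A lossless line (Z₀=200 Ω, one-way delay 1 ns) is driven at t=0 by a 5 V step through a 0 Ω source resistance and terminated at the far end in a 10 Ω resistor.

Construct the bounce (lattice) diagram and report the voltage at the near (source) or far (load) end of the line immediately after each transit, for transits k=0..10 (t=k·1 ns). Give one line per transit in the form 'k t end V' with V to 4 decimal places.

Γ_L=-0.904762, Γ_S=-1.000000; launch V₁=5·200/200=5.000000
k=0 src: V=5.0000
k=1 load: inc=5.000000, refl=5.000000·-0.904762=-4.5238; V=0.000000+5.000000+-4.523810=0.4762
k=2 src: inc=-4.523810, refl=-4.523810·-1.000000=4.5238; V=5.000000+-4.523810+4.523810=5.0000
k=3 load: inc=4.523810, refl=4.523810·-0.904762=-4.0930; V=0.476190+4.523810+-4.092971=0.9070
k=4 src: inc=-4.092971, refl=-4.092971·-1.000000=4.0930; V=5.000000+-4.092971+4.092971=5.0000
k=5 load: inc=4.092971, refl=4.092971·-0.904762=-3.7032; V=0.907029+4.092971+-3.703164=1.2968
k=6 src: inc=-3.703164, refl=-3.703164·-1.000000=3.7032; V=5.000000+-3.703164+3.703164=5.0000
k=7 load: inc=3.703164, refl=3.703164·-0.904762=-3.3505; V=1.296836+3.703164+-3.350482=1.6495
k=8 src: inc=-3.350482, refl=-3.350482·-1.000000=3.3505; V=5.000000+-3.350482+3.350482=5.0000
k=9 load: inc=3.350482, refl=3.350482·-0.904762=-3.0314; V=1.649518+3.350482+-3.031388=1.9686
k=10 src: inc=-3.031388, refl=-3.031388·-1.000000=3.0314; V=5.000000+-3.031388+3.031388=5.0000

0 0 source 5.0000
1 1 load 0.4762
2 2 source 5.0000
3 3 load 0.9070
4 4 source 5.0000
5 5 load 1.2968
6 6 source 5.0000
7 7 load 1.6495
8 8 source 5.0000
9 9 load 1.9686
10 10 source 5.0000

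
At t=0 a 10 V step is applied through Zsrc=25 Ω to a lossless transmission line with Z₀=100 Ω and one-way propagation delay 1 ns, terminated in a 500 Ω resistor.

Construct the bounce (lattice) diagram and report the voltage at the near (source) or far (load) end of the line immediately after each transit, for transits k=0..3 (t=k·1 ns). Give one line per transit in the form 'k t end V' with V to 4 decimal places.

0 0 source 8.0000
1 1 load 13.3333
2 2 source 10.1333
3 3 load 8.0000

Γ_L=0.666667, Γ_S=-0.600000; launch V₁=10·100/125=8.000000
k=0 src: V=8.0000
k=1 load: inc=8.000000, refl=8.000000·0.666667=5.3333; V=0.000000+8.000000+5.333333=13.3333
k=2 src: inc=5.333333, refl=5.333333·-0.600000=-3.2000; V=8.000000+5.333333+-3.200000=10.1333
k=3 load: inc=-3.200000, refl=-3.200000·0.666667=-2.1333; V=13.333333+-3.200000+-2.133333=8.0000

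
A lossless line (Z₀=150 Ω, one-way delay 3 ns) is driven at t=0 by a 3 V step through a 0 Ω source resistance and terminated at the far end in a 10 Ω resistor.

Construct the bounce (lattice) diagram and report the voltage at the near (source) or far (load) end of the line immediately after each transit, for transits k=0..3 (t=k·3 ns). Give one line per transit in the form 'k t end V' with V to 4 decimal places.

Γ_L=-0.875000, Γ_S=-1.000000; launch V₁=3·150/150=3.000000
k=0 src: V=3.0000
k=1 load: inc=3.000000, refl=3.000000·-0.875000=-2.6250; V=0.000000+3.000000+-2.625000=0.3750
k=2 src: inc=-2.625000, refl=-2.625000·-1.000000=2.6250; V=3.000000+-2.625000+2.625000=3.0000
k=3 load: inc=2.625000, refl=2.625000·-0.875000=-2.2969; V=0.375000+2.625000+-2.296875=0.7031

0 0 source 3.0000
1 3 load 0.3750
2 6 source 3.0000
3 9 load 0.7031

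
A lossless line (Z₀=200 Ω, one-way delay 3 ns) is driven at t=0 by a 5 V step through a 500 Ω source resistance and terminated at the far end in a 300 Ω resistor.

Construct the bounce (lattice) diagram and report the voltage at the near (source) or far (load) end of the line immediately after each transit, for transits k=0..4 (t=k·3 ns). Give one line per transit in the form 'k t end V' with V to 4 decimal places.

Γ_L=0.200000, Γ_S=0.428571; launch V₁=5·200/700=1.428571
k=0 src: V=1.4286
k=1 load: inc=1.428571, refl=1.428571·0.200000=0.2857; V=0.000000+1.428571+0.285714=1.7143
k=2 src: inc=0.285714, refl=0.285714·0.428571=0.1224; V=1.428571+0.285714+0.122449=1.8367
k=3 load: inc=0.122449, refl=0.122449·0.200000=0.0245; V=1.714286+0.122449+0.024490=1.8612
k=4 src: inc=0.024490, refl=0.024490·0.428571=0.0105; V=1.836735+0.024490+0.010496=1.8717

0 0 source 1.4286
1 3 load 1.7143
2 6 source 1.8367
3 9 load 1.8612
4 12 source 1.8717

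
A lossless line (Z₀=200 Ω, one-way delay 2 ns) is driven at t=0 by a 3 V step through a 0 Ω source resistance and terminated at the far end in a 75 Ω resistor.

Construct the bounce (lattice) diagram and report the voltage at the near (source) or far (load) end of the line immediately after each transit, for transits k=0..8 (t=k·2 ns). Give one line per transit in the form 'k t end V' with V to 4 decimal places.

Γ_L=-0.454545, Γ_S=-1.000000; launch V₁=3·200/200=3.000000
k=0 src: V=3.0000
k=1 load: inc=3.000000, refl=3.000000·-0.454545=-1.3636; V=0.000000+3.000000+-1.363636=1.6364
k=2 src: inc=-1.363636, refl=-1.363636·-1.000000=1.3636; V=3.000000+-1.363636+1.363636=3.0000
k=3 load: inc=1.363636, refl=1.363636·-0.454545=-0.6198; V=1.636364+1.363636+-0.619835=2.3802
k=4 src: inc=-0.619835, refl=-0.619835·-1.000000=0.6198; V=3.000000+-0.619835+0.619835=3.0000
k=5 load: inc=0.619835, refl=0.619835·-0.454545=-0.2817; V=2.380165+0.619835+-0.281743=2.7183
k=6 src: inc=-0.281743, refl=-0.281743·-1.000000=0.2817; V=3.000000+-0.281743+0.281743=3.0000
k=7 load: inc=0.281743, refl=0.281743·-0.454545=-0.1281; V=2.718257+0.281743+-0.128065=2.8719
k=8 src: inc=-0.128065, refl=-0.128065·-1.000000=0.1281; V=3.000000+-0.128065+0.128065=3.0000

0 0 source 3.0000
1 2 load 1.6364
2 4 source 3.0000
3 6 load 2.3802
4 8 source 3.0000
5 10 load 2.7183
6 12 source 3.0000
7 14 load 2.8719
8 16 source 3.0000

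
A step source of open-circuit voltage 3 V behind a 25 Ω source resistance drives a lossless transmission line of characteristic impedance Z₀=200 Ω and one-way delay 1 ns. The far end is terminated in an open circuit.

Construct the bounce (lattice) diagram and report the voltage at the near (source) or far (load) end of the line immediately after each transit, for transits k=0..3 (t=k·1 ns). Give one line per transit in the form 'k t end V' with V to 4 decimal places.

Γ_L=1.000000, Γ_S=-0.777778; launch V₁=3·200/225=2.666667
k=0 src: V=2.6667
k=1 load: inc=2.666667, refl=2.666667·1.000000=2.6667; V=0.000000+2.666667+2.666667=5.3333
k=2 src: inc=2.666667, refl=2.666667·-0.777778=-2.0741; V=2.666667+2.666667+-2.074074=3.2593
k=3 load: inc=-2.074074, refl=-2.074074·1.000000=-2.0741; V=5.333333+-2.074074+-2.074074=1.1852

0 0 source 2.6667
1 1 load 5.3333
2 2 source 3.2593
3 3 load 1.1852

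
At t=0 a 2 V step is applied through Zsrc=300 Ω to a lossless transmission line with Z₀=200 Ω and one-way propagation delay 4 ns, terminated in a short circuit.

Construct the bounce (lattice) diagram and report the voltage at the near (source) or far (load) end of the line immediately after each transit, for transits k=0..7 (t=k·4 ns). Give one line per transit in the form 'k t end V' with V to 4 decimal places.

0 0 source 0.8000
1 4 load 0.0000
2 8 source -0.1600
3 12 load 0.0000
4 16 source 0.0320
5 20 load 0.0000
6 24 source -0.0064
7 28 load 0.0000

Γ_L=-1.000000, Γ_S=0.200000; launch V₁=2·200/500=0.800000
k=0 src: V=0.8000
k=1 load: inc=0.800000, refl=0.800000·-1.000000=-0.8000; V=0.000000+0.800000+-0.800000=0.0000
k=2 src: inc=-0.800000, refl=-0.800000·0.200000=-0.1600; V=0.800000+-0.800000+-0.160000=-0.1600
k=3 load: inc=-0.160000, refl=-0.160000·-1.000000=0.1600; V=0.000000+-0.160000+0.160000=0.0000
k=4 src: inc=0.160000, refl=0.160000·0.200000=0.0320; V=-0.160000+0.160000+0.032000=0.0320
k=5 load: inc=0.032000, refl=0.032000·-1.000000=-0.0320; V=0.000000+0.032000+-0.032000=0.0000
k=6 src: inc=-0.032000, refl=-0.032000·0.200000=-0.0064; V=0.032000+-0.032000+-0.006400=-0.0064
k=7 load: inc=-0.006400, refl=-0.006400·-1.000000=0.0064; V=0.000000+-0.006400+0.006400=0.0000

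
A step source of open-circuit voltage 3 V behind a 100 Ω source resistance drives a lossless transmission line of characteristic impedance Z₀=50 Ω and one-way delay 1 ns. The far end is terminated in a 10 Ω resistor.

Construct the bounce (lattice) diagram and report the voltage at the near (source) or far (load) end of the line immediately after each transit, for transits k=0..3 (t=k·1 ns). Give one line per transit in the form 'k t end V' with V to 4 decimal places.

0 0 source 1.0000
1 1 load 0.3333
2 2 source 0.1111
3 3 load 0.2593

Γ_L=-0.666667, Γ_S=0.333333; launch V₁=3·50/150=1.000000
k=0 src: V=1.0000
k=1 load: inc=1.000000, refl=1.000000·-0.666667=-0.6667; V=0.000000+1.000000+-0.666667=0.3333
k=2 src: inc=-0.666667, refl=-0.666667·0.333333=-0.2222; V=1.000000+-0.666667+-0.222222=0.1111
k=3 load: inc=-0.222222, refl=-0.222222·-0.666667=0.1481; V=0.333333+-0.222222+0.148148=0.2593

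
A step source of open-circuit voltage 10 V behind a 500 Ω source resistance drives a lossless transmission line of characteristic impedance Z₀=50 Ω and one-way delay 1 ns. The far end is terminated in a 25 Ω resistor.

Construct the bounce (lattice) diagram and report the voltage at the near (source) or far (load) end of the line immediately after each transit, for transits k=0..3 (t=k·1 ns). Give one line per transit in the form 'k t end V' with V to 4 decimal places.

Γ_L=-0.333333, Γ_S=0.818182; launch V₁=10·50/550=0.909091
k=0 src: V=0.9091
k=1 load: inc=0.909091, refl=0.909091·-0.333333=-0.3030; V=0.000000+0.909091+-0.303030=0.6061
k=2 src: inc=-0.303030, refl=-0.303030·0.818182=-0.2479; V=0.909091+-0.303030+-0.247934=0.3581
k=3 load: inc=-0.247934, refl=-0.247934·-0.333333=0.0826; V=0.606061+-0.247934+0.082645=0.4408

0 0 source 0.9091
1 1 load 0.6061
2 2 source 0.3581
3 3 load 0.4408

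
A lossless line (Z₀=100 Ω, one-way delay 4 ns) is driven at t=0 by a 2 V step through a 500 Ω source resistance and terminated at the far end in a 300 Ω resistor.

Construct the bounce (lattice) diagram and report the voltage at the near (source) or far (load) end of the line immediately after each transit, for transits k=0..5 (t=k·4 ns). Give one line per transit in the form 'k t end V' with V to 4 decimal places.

Γ_L=0.500000, Γ_S=0.666667; launch V₁=2·100/600=0.333333
k=0 src: V=0.3333
k=1 load: inc=0.333333, refl=0.333333·0.500000=0.1667; V=0.000000+0.333333+0.166667=0.5000
k=2 src: inc=0.166667, refl=0.166667·0.666667=0.1111; V=0.333333+0.166667+0.111111=0.6111
k=3 load: inc=0.111111, refl=0.111111·0.500000=0.0556; V=0.500000+0.111111+0.055556=0.6667
k=4 src: inc=0.055556, refl=0.055556·0.666667=0.0370; V=0.611111+0.055556+0.037037=0.7037
k=5 load: inc=0.037037, refl=0.037037·0.500000=0.0185; V=0.666667+0.037037+0.018519=0.7222

0 0 source 0.3333
1 4 load 0.5000
2 8 source 0.6111
3 12 load 0.6667
4 16 source 0.7037
5 20 load 0.7222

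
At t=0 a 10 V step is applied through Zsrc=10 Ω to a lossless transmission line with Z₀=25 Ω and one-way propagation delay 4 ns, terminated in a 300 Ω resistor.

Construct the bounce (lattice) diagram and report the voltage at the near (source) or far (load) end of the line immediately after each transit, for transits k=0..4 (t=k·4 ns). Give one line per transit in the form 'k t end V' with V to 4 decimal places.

Γ_L=0.846154, Γ_S=-0.428571; launch V₁=10·25/35=7.142857
k=0 src: V=7.1429
k=1 load: inc=7.142857, refl=7.142857·0.846154=6.0440; V=0.000000+7.142857+6.043956=13.1868
k=2 src: inc=6.043956, refl=6.043956·-0.428571=-2.5903; V=7.142857+6.043956+-2.590267=10.5965
k=3 load: inc=-2.590267, refl=-2.590267·0.846154=-2.1918; V=13.186813+-2.590267+-2.191764=8.4048
k=4 src: inc=-2.191764, refl=-2.191764·-0.428571=0.9393; V=10.596546+-2.191764+0.939328=9.3441

0 0 source 7.1429
1 4 load 13.1868
2 8 source 10.5965
3 12 load 8.4048
4 16 source 9.3441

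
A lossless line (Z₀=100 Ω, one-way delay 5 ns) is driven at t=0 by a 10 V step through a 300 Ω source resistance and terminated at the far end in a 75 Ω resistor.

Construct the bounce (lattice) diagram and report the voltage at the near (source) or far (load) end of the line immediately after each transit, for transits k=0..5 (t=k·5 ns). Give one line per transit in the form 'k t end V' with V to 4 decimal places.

Γ_L=-0.142857, Γ_S=0.500000; launch V₁=10·100/400=2.500000
k=0 src: V=2.5000
k=1 load: inc=2.500000, refl=2.500000·-0.142857=-0.3571; V=0.000000+2.500000+-0.357143=2.1429
k=2 src: inc=-0.357143, refl=-0.357143·0.500000=-0.1786; V=2.500000+-0.357143+-0.178571=1.9643
k=3 load: inc=-0.178571, refl=-0.178571·-0.142857=0.0255; V=2.142857+-0.178571+0.025510=1.9898
k=4 src: inc=0.025510, refl=0.025510·0.500000=0.0128; V=1.964286+0.025510+0.012755=2.0026
k=5 load: inc=0.012755, refl=0.012755·-0.142857=-0.0018; V=1.989796+0.012755+-0.001822=2.0007

0 0 source 2.5000
1 5 load 2.1429
2 10 source 1.9643
3 15 load 1.9898
4 20 source 2.0026
5 25 load 2.0007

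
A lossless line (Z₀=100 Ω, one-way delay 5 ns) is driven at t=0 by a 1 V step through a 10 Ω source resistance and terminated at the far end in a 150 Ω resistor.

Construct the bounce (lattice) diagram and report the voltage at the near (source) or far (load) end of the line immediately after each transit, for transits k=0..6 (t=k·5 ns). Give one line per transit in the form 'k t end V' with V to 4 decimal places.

Γ_L=0.200000, Γ_S=-0.818182; launch V₁=1·100/110=0.909091
k=0 src: V=0.9091
k=1 load: inc=0.909091, refl=0.909091·0.200000=0.1818; V=0.000000+0.909091+0.181818=1.0909
k=2 src: inc=0.181818, refl=0.181818·-0.818182=-0.1488; V=0.909091+0.181818+-0.148760=0.9421
k=3 load: inc=-0.148760, refl=-0.148760·0.200000=-0.0298; V=1.090909+-0.148760+-0.029752=0.9124
k=4 src: inc=-0.029752, refl=-0.029752·-0.818182=0.0243; V=0.942149+-0.029752+0.024343=0.9367
k=5 load: inc=0.024343, refl=0.024343·0.200000=0.0049; V=0.912397+0.024343+0.004869=0.9416
k=6 src: inc=0.004869, refl=0.004869·-0.818182=-0.0040; V=0.936739+0.004869+-0.003983=0.9376

0 0 source 0.9091
1 5 load 1.0909
2 10 source 0.9421
3 15 load 0.9124
4 20 source 0.9367
5 25 load 0.9416
6 30 source 0.9376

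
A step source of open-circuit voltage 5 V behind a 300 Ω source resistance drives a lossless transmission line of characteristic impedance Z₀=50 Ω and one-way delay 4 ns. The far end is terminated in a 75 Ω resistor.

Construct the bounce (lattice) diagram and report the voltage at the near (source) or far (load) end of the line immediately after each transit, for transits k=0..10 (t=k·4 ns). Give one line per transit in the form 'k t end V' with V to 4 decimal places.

Γ_L=0.200000, Γ_S=0.714286; launch V₁=5·50/350=0.714286
k=0 src: V=0.7143
k=1 load: inc=0.714286, refl=0.714286·0.200000=0.1429; V=0.000000+0.714286+0.142857=0.8571
k=2 src: inc=0.142857, refl=0.142857·0.714286=0.1020; V=0.714286+0.142857+0.102041=0.9592
k=3 load: inc=0.102041, refl=0.102041·0.200000=0.0204; V=0.857143+0.102041+0.020408=0.9796
k=4 src: inc=0.020408, refl=0.020408·0.714286=0.0146; V=0.959184+0.020408+0.014577=0.9942
k=5 load: inc=0.014577, refl=0.014577·0.200000=0.0029; V=0.979592+0.014577+0.002915=0.9971
k=6 src: inc=0.002915, refl=0.002915·0.714286=0.0021; V=0.994169+0.002915+0.002082=0.9992
k=7 load: inc=0.002082, refl=0.002082·0.200000=0.0004; V=0.997085+0.002082+0.000416=0.9996
k=8 src: inc=0.000416, refl=0.000416·0.714286=0.0003; V=0.999167+0.000416+0.000297=0.9999
k=9 load: inc=0.000297, refl=0.000297·0.200000=0.0001; V=0.999584+0.000297+0.000059=0.9999
k=10 src: inc=0.000059, refl=0.000059·0.714286=0.0000; V=0.999881+0.000059+0.000042=1.0000

0 0 source 0.7143
1 4 load 0.8571
2 8 source 0.9592
3 12 load 0.9796
4 16 source 0.9942
5 20 load 0.9971
6 24 source 0.9992
7 28 load 0.9996
8 32 source 0.9999
9 36 load 0.9999
10 40 source 1.0000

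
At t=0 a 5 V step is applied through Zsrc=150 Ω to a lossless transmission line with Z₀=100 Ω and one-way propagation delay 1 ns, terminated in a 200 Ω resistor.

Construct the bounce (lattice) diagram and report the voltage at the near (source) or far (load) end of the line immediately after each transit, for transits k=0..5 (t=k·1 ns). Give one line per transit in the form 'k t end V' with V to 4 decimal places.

0 0 source 2.0000
1 1 load 2.6667
2 2 source 2.8000
3 3 load 2.8444
4 4 source 2.8533
5 5 load 2.8563

Γ_L=0.333333, Γ_S=0.200000; launch V₁=5·100/250=2.000000
k=0 src: V=2.0000
k=1 load: inc=2.000000, refl=2.000000·0.333333=0.6667; V=0.000000+2.000000+0.666667=2.6667
k=2 src: inc=0.666667, refl=0.666667·0.200000=0.1333; V=2.000000+0.666667+0.133333=2.8000
k=3 load: inc=0.133333, refl=0.133333·0.333333=0.0444; V=2.666667+0.133333+0.044444=2.8444
k=4 src: inc=0.044444, refl=0.044444·0.200000=0.0089; V=2.800000+0.044444+0.008889=2.8533
k=5 load: inc=0.008889, refl=0.008889·0.333333=0.0030; V=2.844444+0.008889+0.002963=2.8563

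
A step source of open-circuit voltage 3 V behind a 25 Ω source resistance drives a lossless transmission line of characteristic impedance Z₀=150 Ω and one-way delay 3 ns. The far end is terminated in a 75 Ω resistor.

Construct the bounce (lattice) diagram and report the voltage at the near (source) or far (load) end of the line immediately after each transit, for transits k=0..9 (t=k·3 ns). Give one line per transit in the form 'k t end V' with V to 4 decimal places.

Γ_L=-0.333333, Γ_S=-0.714286; launch V₁=3·150/175=2.571429
k=0 src: V=2.5714
k=1 load: inc=2.571429, refl=2.571429·-0.333333=-0.8571; V=0.000000+2.571429+-0.857143=1.7143
k=2 src: inc=-0.857143, refl=-0.857143·-0.714286=0.6122; V=2.571429+-0.857143+0.612245=2.3265
k=3 load: inc=0.612245, refl=0.612245·-0.333333=-0.2041; V=1.714286+0.612245+-0.204082=2.1224
k=4 src: inc=-0.204082, refl=-0.204082·-0.714286=0.1458; V=2.326531+-0.204082+0.145773=2.2682
k=5 load: inc=0.145773, refl=0.145773·-0.333333=-0.0486; V=2.122449+0.145773+-0.048591=2.2196
k=6 src: inc=-0.048591, refl=-0.048591·-0.714286=0.0347; V=2.268222+-0.048591+0.034708=2.2543
k=7 load: inc=0.034708, refl=0.034708·-0.333333=-0.0116; V=2.219631+0.034708+-0.011569=2.2428
k=8 src: inc=-0.011569, refl=-0.011569·-0.714286=0.0083; V=2.254338+-0.011569+0.008264=2.2510
k=9 load: inc=0.008264, refl=0.008264·-0.333333=-0.0028; V=2.242769+0.008264+-0.002755=2.2483

0 0 source 2.5714
1 3 load 1.7143
2 6 source 2.3265
3 9 load 2.1224
4 12 source 2.2682
5 15 load 2.2196
6 18 source 2.2543
7 21 load 2.2428
8 24 source 2.2510
9 27 load 2.2483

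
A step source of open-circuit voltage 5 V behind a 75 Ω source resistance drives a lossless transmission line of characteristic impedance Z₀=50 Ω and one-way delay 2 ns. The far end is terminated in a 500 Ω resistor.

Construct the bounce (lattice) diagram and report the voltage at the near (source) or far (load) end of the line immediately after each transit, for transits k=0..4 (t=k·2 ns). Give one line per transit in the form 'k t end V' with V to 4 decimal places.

Γ_L=0.818182, Γ_S=0.200000; launch V₁=5·50/125=2.000000
k=0 src: V=2.0000
k=1 load: inc=2.000000, refl=2.000000·0.818182=1.6364; V=0.000000+2.000000+1.636364=3.6364
k=2 src: inc=1.636364, refl=1.636364·0.200000=0.3273; V=2.000000+1.636364+0.327273=3.9636
k=3 load: inc=0.327273, refl=0.327273·0.818182=0.2678; V=3.636364+0.327273+0.267769=4.2314
k=4 src: inc=0.267769, refl=0.267769·0.200000=0.0536; V=3.963636+0.267769+0.053554=4.2850

0 0 source 2.0000
1 2 load 3.6364
2 4 source 3.9636
3 6 load 4.2314
4 8 source 4.2850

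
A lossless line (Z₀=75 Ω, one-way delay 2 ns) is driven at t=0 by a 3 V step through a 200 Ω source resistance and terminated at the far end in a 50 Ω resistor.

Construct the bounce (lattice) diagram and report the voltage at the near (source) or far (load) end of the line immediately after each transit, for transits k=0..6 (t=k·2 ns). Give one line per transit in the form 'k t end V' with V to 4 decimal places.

0 0 source 0.8182
1 2 load 0.6545
2 4 source 0.5802
3 6 load 0.5950
4 8 source 0.6018
5 10 load 0.6005
6 12 source 0.5998

Γ_L=-0.200000, Γ_S=0.454545; launch V₁=3·75/275=0.818182
k=0 src: V=0.8182
k=1 load: inc=0.818182, refl=0.818182·-0.200000=-0.1636; V=0.000000+0.818182+-0.163636=0.6545
k=2 src: inc=-0.163636, refl=-0.163636·0.454545=-0.0744; V=0.818182+-0.163636+-0.074380=0.5802
k=3 load: inc=-0.074380, refl=-0.074380·-0.200000=0.0149; V=0.654545+-0.074380+0.014876=0.5950
k=4 src: inc=0.014876, refl=0.014876·0.454545=0.0068; V=0.580165+0.014876+0.006762=0.6018
k=5 load: inc=0.006762, refl=0.006762·-0.200000=-0.0014; V=0.595041+0.006762+-0.001352=0.6005
k=6 src: inc=-0.001352, refl=-0.001352·0.454545=-0.0006; V=0.601803+-0.001352+-0.000615=0.5998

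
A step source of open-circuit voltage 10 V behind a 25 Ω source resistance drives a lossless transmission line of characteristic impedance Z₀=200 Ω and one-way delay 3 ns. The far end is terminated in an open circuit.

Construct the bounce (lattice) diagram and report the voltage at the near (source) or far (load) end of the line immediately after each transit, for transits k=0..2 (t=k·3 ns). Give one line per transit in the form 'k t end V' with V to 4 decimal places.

Γ_L=1.000000, Γ_S=-0.777778; launch V₁=10·200/225=8.888889
k=0 src: V=8.8889
k=1 load: inc=8.888889, refl=8.888889·1.000000=8.8889; V=0.000000+8.888889+8.888889=17.7778
k=2 src: inc=8.888889, refl=8.888889·-0.777778=-6.9136; V=8.888889+8.888889+-6.913580=10.8642

0 0 source 8.8889
1 3 load 17.7778
2 6 source 10.8642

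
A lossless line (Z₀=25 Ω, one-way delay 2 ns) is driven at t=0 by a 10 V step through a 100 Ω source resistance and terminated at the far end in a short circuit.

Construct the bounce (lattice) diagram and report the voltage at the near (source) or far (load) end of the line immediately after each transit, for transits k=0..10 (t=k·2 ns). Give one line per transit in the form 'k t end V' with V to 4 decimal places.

Γ_L=-1.000000, Γ_S=0.600000; launch V₁=10·25/125=2.000000
k=0 src: V=2.0000
k=1 load: inc=2.000000, refl=2.000000·-1.000000=-2.0000; V=0.000000+2.000000+-2.000000=0.0000
k=2 src: inc=-2.000000, refl=-2.000000·0.600000=-1.2000; V=2.000000+-2.000000+-1.200000=-1.2000
k=3 load: inc=-1.200000, refl=-1.200000·-1.000000=1.2000; V=0.000000+-1.200000+1.200000=0.0000
k=4 src: inc=1.200000, refl=1.200000·0.600000=0.7200; V=-1.200000+1.200000+0.720000=0.7200
k=5 load: inc=0.720000, refl=0.720000·-1.000000=-0.7200; V=0.000000+0.720000+-0.720000=0.0000
k=6 src: inc=-0.720000, refl=-0.720000·0.600000=-0.4320; V=0.720000+-0.720000+-0.432000=-0.4320
k=7 load: inc=-0.432000, refl=-0.432000·-1.000000=0.4320; V=0.000000+-0.432000+0.432000=0.0000
k=8 src: inc=0.432000, refl=0.432000·0.600000=0.2592; V=-0.432000+0.432000+0.259200=0.2592
k=9 load: inc=0.259200, refl=0.259200·-1.000000=-0.2592; V=0.000000+0.259200+-0.259200=0.0000
k=10 src: inc=-0.259200, refl=-0.259200·0.600000=-0.1555; V=0.259200+-0.259200+-0.155520=-0.1555

0 0 source 2.0000
1 2 load 0.0000
2 4 source -1.2000
3 6 load 0.0000
4 8 source 0.7200
5 10 load 0.0000
6 12 source -0.4320
7 14 load 0.0000
8 16 source 0.2592
9 18 load 0.0000
10 20 source -0.1555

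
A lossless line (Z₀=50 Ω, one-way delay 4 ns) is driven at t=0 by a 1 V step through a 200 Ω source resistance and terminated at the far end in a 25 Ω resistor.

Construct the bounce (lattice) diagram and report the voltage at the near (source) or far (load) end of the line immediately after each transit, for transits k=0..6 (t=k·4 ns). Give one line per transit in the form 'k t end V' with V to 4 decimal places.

0 0 source 0.2000
1 4 load 0.1333
2 8 source 0.0933
3 12 load 0.1067
4 16 source 0.1147
5 20 load 0.1120
6 24 source 0.1104

Γ_L=-0.333333, Γ_S=0.600000; launch V₁=1·50/250=0.200000
k=0 src: V=0.2000
k=1 load: inc=0.200000, refl=0.200000·-0.333333=-0.0667; V=0.000000+0.200000+-0.066667=0.1333
k=2 src: inc=-0.066667, refl=-0.066667·0.600000=-0.0400; V=0.200000+-0.066667+-0.040000=0.0933
k=3 load: inc=-0.040000, refl=-0.040000·-0.333333=0.0133; V=0.133333+-0.040000+0.013333=0.1067
k=4 src: inc=0.013333, refl=0.013333·0.600000=0.0080; V=0.093333+0.013333+0.008000=0.1147
k=5 load: inc=0.008000, refl=0.008000·-0.333333=-0.0027; V=0.106667+0.008000+-0.002667=0.1120
k=6 src: inc=-0.002667, refl=-0.002667·0.600000=-0.0016; V=0.114667+-0.002667+-0.001600=0.1104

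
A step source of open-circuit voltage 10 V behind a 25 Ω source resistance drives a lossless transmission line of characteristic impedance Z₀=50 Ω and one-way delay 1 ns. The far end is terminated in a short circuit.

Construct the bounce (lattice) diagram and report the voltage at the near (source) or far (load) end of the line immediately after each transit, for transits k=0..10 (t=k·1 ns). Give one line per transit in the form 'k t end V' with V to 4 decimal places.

Γ_L=-1.000000, Γ_S=-0.333333; launch V₁=10·50/75=6.666667
k=0 src: V=6.6667
k=1 load: inc=6.666667, refl=6.666667·-1.000000=-6.6667; V=0.000000+6.666667+-6.666667=0.0000
k=2 src: inc=-6.666667, refl=-6.666667·-0.333333=2.2222; V=6.666667+-6.666667+2.222222=2.2222
k=3 load: inc=2.222222, refl=2.222222·-1.000000=-2.2222; V=0.000000+2.222222+-2.222222=0.0000
k=4 src: inc=-2.222222, refl=-2.222222·-0.333333=0.7407; V=2.222222+-2.222222+0.740741=0.7407
k=5 load: inc=0.740741, refl=0.740741·-1.000000=-0.7407; V=0.000000+0.740741+-0.740741=0.0000
k=6 src: inc=-0.740741, refl=-0.740741·-0.333333=0.2469; V=0.740741+-0.740741+0.246914=0.2469
k=7 load: inc=0.246914, refl=0.246914·-1.000000=-0.2469; V=0.000000+0.246914+-0.246914=0.0000
k=8 src: inc=-0.246914, refl=-0.246914·-0.333333=0.0823; V=0.246914+-0.246914+0.082305=0.0823
k=9 load: inc=0.082305, refl=0.082305·-1.000000=-0.0823; V=0.000000+0.082305+-0.082305=0.0000
k=10 src: inc=-0.082305, refl=-0.082305·-0.333333=0.0274; V=0.082305+-0.082305+0.027435=0.0274

0 0 source 6.6667
1 1 load 0.0000
2 2 source 2.2222
3 3 load 0.0000
4 4 source 0.7407
5 5 load 0.0000
6 6 source 0.2469
7 7 load 0.0000
8 8 source 0.0823
9 9 load 0.0000
10 10 source 0.0274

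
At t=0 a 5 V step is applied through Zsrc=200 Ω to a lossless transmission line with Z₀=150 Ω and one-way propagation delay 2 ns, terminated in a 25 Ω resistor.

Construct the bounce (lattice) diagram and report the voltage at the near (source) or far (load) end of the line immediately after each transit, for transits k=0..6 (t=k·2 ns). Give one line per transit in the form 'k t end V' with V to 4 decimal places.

Γ_L=-0.714286, Γ_S=0.142857; launch V₁=5·150/350=2.142857
k=0 src: V=2.1429
k=1 load: inc=2.142857, refl=2.142857·-0.714286=-1.5306; V=0.000000+2.142857+-1.530612=0.6122
k=2 src: inc=-1.530612, refl=-1.530612·0.142857=-0.2187; V=2.142857+-1.530612+-0.218659=0.3936
k=3 load: inc=-0.218659, refl=-0.218659·-0.714286=0.1562; V=0.612245+-0.218659+0.156185=0.5498
k=4 src: inc=0.156185, refl=0.156185·0.142857=0.0223; V=0.393586+0.156185+0.022312=0.5721
k=5 load: inc=0.022312, refl=0.022312·-0.714286=-0.0159; V=0.549771+0.022312+-0.015937=0.5561
k=6 src: inc=-0.015937, refl=-0.015937·0.142857=-0.0023; V=0.572083+-0.015937+-0.002277=0.5539

0 0 source 2.1429
1 2 load 0.6122
2 4 source 0.3936
3 6 load 0.5498
4 8 source 0.5721
5 10 load 0.5561
6 12 source 0.5539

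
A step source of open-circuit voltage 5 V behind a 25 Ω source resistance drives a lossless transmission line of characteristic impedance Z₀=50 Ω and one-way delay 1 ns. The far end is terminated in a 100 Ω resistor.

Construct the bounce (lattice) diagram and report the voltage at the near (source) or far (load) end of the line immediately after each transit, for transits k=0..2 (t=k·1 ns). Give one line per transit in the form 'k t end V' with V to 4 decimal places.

0 0 source 3.3333
1 1 load 4.4444
2 2 source 4.0741

Γ_L=0.333333, Γ_S=-0.333333; launch V₁=5·50/75=3.333333
k=0 src: V=3.3333
k=1 load: inc=3.333333, refl=3.333333·0.333333=1.1111; V=0.000000+3.333333+1.111111=4.4444
k=2 src: inc=1.111111, refl=1.111111·-0.333333=-0.3704; V=3.333333+1.111111+-0.370370=4.0741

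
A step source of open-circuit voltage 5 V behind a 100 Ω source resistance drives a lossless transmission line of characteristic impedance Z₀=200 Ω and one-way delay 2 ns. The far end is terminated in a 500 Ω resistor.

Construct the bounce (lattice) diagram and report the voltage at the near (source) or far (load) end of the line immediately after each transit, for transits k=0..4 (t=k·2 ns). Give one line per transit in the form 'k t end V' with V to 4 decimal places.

Γ_L=0.428571, Γ_S=-0.333333; launch V₁=5·200/300=3.333333
k=0 src: V=3.3333
k=1 load: inc=3.333333, refl=3.333333·0.428571=1.4286; V=0.000000+3.333333+1.428571=4.7619
k=2 src: inc=1.428571, refl=1.428571·-0.333333=-0.4762; V=3.333333+1.428571+-0.476190=4.2857
k=3 load: inc=-0.476190, refl=-0.476190·0.428571=-0.2041; V=4.761905+-0.476190+-0.204082=4.0816
k=4 src: inc=-0.204082, refl=-0.204082·-0.333333=0.0680; V=4.285714+-0.204082+0.068027=4.1497

0 0 source 3.3333
1 2 load 4.7619
2 4 source 4.2857
3 6 load 4.0816
4 8 source 4.1497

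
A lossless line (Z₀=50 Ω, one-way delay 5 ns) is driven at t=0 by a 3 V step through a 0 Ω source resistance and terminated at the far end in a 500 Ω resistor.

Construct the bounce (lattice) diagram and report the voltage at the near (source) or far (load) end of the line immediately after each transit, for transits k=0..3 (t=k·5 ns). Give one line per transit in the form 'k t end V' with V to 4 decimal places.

0 0 source 3.0000
1 5 load 5.4545
2 10 source 3.0000
3 15 load 0.9917

Γ_L=0.818182, Γ_S=-1.000000; launch V₁=3·50/50=3.000000
k=0 src: V=3.0000
k=1 load: inc=3.000000, refl=3.000000·0.818182=2.4545; V=0.000000+3.000000+2.454545=5.4545
k=2 src: inc=2.454545, refl=2.454545·-1.000000=-2.4545; V=3.000000+2.454545+-2.454545=3.0000
k=3 load: inc=-2.454545, refl=-2.454545·0.818182=-2.0083; V=5.454545+-2.454545+-2.008264=0.9917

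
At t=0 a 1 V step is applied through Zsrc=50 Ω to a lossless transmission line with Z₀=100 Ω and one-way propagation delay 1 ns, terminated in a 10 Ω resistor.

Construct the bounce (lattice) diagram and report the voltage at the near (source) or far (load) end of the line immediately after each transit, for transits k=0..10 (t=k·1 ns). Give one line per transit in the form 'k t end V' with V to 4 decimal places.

Γ_L=-0.818182, Γ_S=-0.333333; launch V₁=1·100/150=0.666667
k=0 src: V=0.6667
k=1 load: inc=0.666667, refl=0.666667·-0.818182=-0.5455; V=0.000000+0.666667+-0.545455=0.1212
k=2 src: inc=-0.545455, refl=-0.545455·-0.333333=0.1818; V=0.666667+-0.545455+0.181818=0.3030
k=3 load: inc=0.181818, refl=0.181818·-0.818182=-0.1488; V=0.121212+0.181818+-0.148760=0.1543
k=4 src: inc=-0.148760, refl=-0.148760·-0.333333=0.0496; V=0.303030+-0.148760+0.049587=0.2039
k=5 load: inc=0.049587, refl=0.049587·-0.818182=-0.0406; V=0.154270+0.049587+-0.040571=0.1633
k=6 src: inc=-0.040571, refl=-0.040571·-0.333333=0.0135; V=0.203857+-0.040571+0.013524=0.1768
k=7 load: inc=0.013524, refl=0.013524·-0.818182=-0.0111; V=0.163286+0.013524+-0.011065=0.1657
k=8 src: inc=-0.011065, refl=-0.011065·-0.333333=0.0037; V=0.176809+-0.011065+0.003688=0.1694
k=9 load: inc=0.003688, refl=0.003688·-0.818182=-0.0030; V=0.165745+0.003688+-0.003018=0.1664
k=10 src: inc=-0.003018, refl=-0.003018·-0.333333=0.0010; V=0.169433+-0.003018+0.001006=0.1674

0 0 source 0.6667
1 1 load 0.1212
2 2 source 0.3030
3 3 load 0.1543
4 4 source 0.2039
5 5 load 0.1633
6 6 source 0.1768
7 7 load 0.1657
8 8 source 0.1694
9 9 load 0.1664
10 10 source 0.1674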